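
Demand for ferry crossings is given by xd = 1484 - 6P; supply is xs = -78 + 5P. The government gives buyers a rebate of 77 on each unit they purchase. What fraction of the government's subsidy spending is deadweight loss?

Pre-subsidy: 1484 - 6P = -78 + 5P gives P* = 142, x* = 632.
With the rebate, buyers effectively pay Pb = Ps − 77, where Ps is the price sellers receive.
Demand in terms of Ps becomes xd = 1484 − 6(Ps − 77) = 1946 - 6Ps. Setting this equal to supply: 1946 - 6Ps = -78 + 5Ps, so Ps = 184.
Buyers pay Pb = 184 − 77 = 107; x' = -78 + 5·184 = 842.
ΔCS = ½(632 + 842)(142 − 107) = 25795; ΔPS = ½(632 + 842)(184 − 142) = 30954.
Government spending = 77 × 842 = 64834.
DWL = ½ × 77 × (842 − 632) = 8085; fraction = 8085 / 64834 = 105/842.

DWL / government spending = 105/842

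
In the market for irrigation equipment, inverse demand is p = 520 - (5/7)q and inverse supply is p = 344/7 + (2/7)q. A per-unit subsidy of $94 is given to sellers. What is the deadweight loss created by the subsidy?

Pre-subsidy: 520 - (5/7)q = 344/7 + (2/7)q gives q* = 3296/7 and p* = 9000/49.
With the subsidy, sellers receive ps = pb + 94 for each unit, where pb is the price buyers pay.
On the curves, pb = 520 - (5/7)q and ps = 344/7 + (2/7)q; the wedge ps − pb = 94 gives 344/7 + (2/7)q − (520 - (5/7)q) = 94, so q' = 3954/7.
Then pb = 520 − (5/7)·(3954/7) = 5710/49 and ps = 344/7 + (2/7)·(3954/7) = 10316/49.
The subsidy expands output by 3954/7 − 3296/7 = 94 past the efficient level; on those units the gap between marginal cost and willingness to pay runs from 0 up to 94.
DWL = ½ × 94 × 94 = 4418.

Deadweight loss = $4418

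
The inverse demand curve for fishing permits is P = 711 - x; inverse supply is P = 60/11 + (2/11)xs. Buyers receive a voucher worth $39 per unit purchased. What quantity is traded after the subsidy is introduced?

x' = 630

Pre-subsidy: 711 - x = 60/11 + (2/11)x gives x* = 597 and P* = 114.
With the rebate, buyers effectively pay Pb = Ps − 39, where Ps is the price sellers receive.
On the curves, Pb = 711 - x and Ps = 60/11 + (2/11)x; the wedge Ps − Pb = 39 gives 60/11 + (2/11)x − (711 - x) = 39, so x' = 630.
Then Pb = 711 − 1·630 = 81 and Ps = 60/11 + (2/11)·630 = 120.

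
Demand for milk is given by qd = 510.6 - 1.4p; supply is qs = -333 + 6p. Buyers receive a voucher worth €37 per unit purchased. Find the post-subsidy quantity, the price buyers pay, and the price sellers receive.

q' = 393; buyers pay €84; sellers receive €121

Pre-subsidy: 510.6 - 1.4p = -333 + 6p gives p* = 114, q* = 351.
With the rebate, buyers effectively pay pb = ps − 37, where ps is the price sellers receive.
Demand in terms of ps becomes qd = 510.6 − 1.4(ps − 37) = 562.4 - 1.4ps. Setting this equal to supply: 562.4 - 1.4ps = -333 + 6ps, so ps = 121.
Buyers pay pb = 121 − 37 = 84; q' = -333 + 6·121 = 393.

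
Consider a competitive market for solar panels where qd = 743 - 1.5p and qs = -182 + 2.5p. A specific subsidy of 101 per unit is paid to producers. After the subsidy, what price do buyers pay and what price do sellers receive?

Pre-subsidy: 743 - 1.5p = -182 + 2.5p gives p* = 231.25, q* = 396.125.
With the subsidy, sellers receive ps = pb + 101 for each unit, where pb is the price buyers pay.
Supply in terms of pb becomes qs = -182 + 2.5(pb + 101) = 70.5 + 2.5pb. Setting this equal to demand: 743 - 1.5pb = 70.5 + 2.5pb, so pb = 168.125.
Sellers receive ps = 168.125 + 101 = 269.125; q' = 743 − 1.5·168.125 = 490.8125.

Buyers pay 168.125; sellers receive 269.125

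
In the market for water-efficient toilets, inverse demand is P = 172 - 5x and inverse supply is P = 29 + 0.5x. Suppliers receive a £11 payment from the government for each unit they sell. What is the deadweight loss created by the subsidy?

Pre-subsidy: 172 - 5x = 29 + 0.5x gives x* = 26 and P* = 42.
With the subsidy, sellers receive Ps = Pb + 11 for each unit, where Pb is the price buyers pay.
On the curves, Pb = 172 - 5x and Ps = 29 + 0.5x; the wedge Ps − Pb = 11 gives 29 + 0.5x − (172 - 5x) = 11, so x' = 28.
Then Pb = 172 − 5·28 = 32 and Ps = 29 + 0.5·28 = 43.
The subsidy expands output by 28 − 26 = 2 past the efficient level; on those units the gap between marginal cost and willingness to pay runs from 0 up to 11.
DWL = ½ × 11 × 2 = 11.

Deadweight loss = £11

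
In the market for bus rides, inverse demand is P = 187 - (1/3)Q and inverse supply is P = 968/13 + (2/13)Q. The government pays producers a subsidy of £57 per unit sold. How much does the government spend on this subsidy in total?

Pre-subsidy: 187 - (1/3)Q = 968/13 + (2/13)Q gives Q* = 231 and P* = 110.
With the subsidy, sellers receive Ps = Pb + 57 for each unit, where Pb is the price buyers pay.
On the curves, Pb = 187 - (1/3)Q and Ps = 968/13 + (2/13)Q; the wedge Ps − Pb = 57 gives 968/13 + (2/13)Q − (187 - (1/3)Q) = 57, so Q' = 348.
Then Pb = 187 − (1/3)·348 = 71 and Ps = 968/13 + (2/13)·348 = 128.
Government outlay = subsidy × quantity = 57 × 348 = 19836.

Government cost = £19836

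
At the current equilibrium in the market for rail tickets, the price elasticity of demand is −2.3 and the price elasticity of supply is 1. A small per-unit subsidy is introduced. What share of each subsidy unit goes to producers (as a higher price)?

For a small subsidy around the equilibrium, the benefit split depends on the relative slopes, which at a point are proportional to the elasticities.
Buyer share = εs/(εs + |εd|) = 1/(1 + 2.3) = 10/33; seller share = |εd|/(εs + |εd|) = 23/33.
So producers capture 23/33 of the subsidy.

Producer share = 23/33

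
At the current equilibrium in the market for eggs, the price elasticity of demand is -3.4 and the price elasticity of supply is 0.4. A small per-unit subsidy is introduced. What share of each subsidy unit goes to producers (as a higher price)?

For a small subsidy around the equilibrium, the benefit split depends on the relative slopes, which at a point are proportional to the elasticities.
Buyer share = εs/(εs + |εd|) = 0.4/(0.4 + 3.4) = 2/19; seller share = |εd|/(εs + |εd|) = 17/19.
So producers capture 17/19 of the subsidy.

Producer share = 17/19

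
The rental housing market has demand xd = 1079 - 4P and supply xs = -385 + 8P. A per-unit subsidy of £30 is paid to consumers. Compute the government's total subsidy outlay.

Pre-subsidy: 1079 - 4P = -385 + 8P gives P* = 122, x* = 591.
With the rebate, buyers effectively pay Pb = Ps − 30, where Ps is the price sellers receive.
Demand in terms of Ps becomes xd = 1079 − 4(Ps − 30) = 1199 - 4Ps. Setting this equal to supply: 1199 - 4Ps = -385 + 8Ps, so Ps = 132.
Buyers pay Pb = 132 − 30 = 102; x' = -385 + 8·132 = 671.
Government outlay = subsidy × quantity = 30 × 671 = 20130.

Government cost = £20130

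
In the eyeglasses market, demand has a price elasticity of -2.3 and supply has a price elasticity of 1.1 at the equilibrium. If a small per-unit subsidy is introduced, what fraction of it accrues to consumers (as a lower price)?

Consumer share = 11/34

For a small subsidy around the equilibrium, the benefit split depends on the relative slopes, which at a point are proportional to the elasticities.
Buyer share = εs/(εs + |εd|) = 1.1/(1.1 + 2.3) = 11/34; seller share = |εd|/(εs + |εd|) = 23/34.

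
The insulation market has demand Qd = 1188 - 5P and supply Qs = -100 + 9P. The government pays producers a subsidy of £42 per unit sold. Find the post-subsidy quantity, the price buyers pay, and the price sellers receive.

Q' = 863; buyers pay £65; sellers receive £107

Pre-subsidy: 1188 - 5P = -100 + 9P gives P* = 92, Q* = 728.
With the subsidy, sellers receive Ps = Pb + 42 for each unit, where Pb is the price buyers pay.
Supply in terms of Pb becomes Qs = -100 + 9(Pb + 42) = 278 + 9Pb. Setting this equal to demand: 1188 - 5Pb = 278 + 9Pb, so Pb = 65.
Sellers receive Ps = 65 + 42 = 107; Q' = 1188 − 5·65 = 863.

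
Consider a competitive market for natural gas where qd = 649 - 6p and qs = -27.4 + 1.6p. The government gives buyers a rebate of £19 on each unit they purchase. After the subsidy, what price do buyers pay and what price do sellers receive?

Buyers pay £85; sellers receive £104

Pre-subsidy: 649 - 6p = -27.4 + 1.6p gives p* = 89, q* = 115.
With the rebate, buyers effectively pay pb = ps − 19, where ps is the price sellers receive.
Demand in terms of ps becomes qd = 649 − 6(ps − 19) = 763 - 6ps. Setting this equal to supply: 763 - 6ps = -27.4 + 1.6ps, so ps = 104.
Buyers pay pb = 104 − 19 = 85; q' = -27.4 + 1.6·104 = 139.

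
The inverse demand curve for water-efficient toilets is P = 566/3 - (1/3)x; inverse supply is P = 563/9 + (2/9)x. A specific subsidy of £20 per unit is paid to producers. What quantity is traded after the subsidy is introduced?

Pre-subsidy: 566/3 - (1/3)x = 563/9 + (2/9)x gives x* = 227 and P* = 113.
With the subsidy, sellers receive Ps = Pb + 20 for each unit, where Pb is the price buyers pay.
On the curves, Pb = 566/3 - (1/3)x and Ps = 563/9 + (2/9)x; the wedge Ps − Pb = 20 gives 563/9 + (2/9)x − (566/3 - (1/3)x) = 20, so x' = 263.
Then Pb = 566/3 − (1/3)·263 = 101 and Ps = 563/9 + (2/9)·263 = 121.

x' = 263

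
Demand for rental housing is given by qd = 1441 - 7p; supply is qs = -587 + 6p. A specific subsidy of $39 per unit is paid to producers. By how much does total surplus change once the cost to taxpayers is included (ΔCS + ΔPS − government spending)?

Pre-subsidy: 1441 - 7p = -587 + 6p gives p* = 156, q* = 349.
With the subsidy, sellers receive ps = pb + 39 for each unit, where pb is the price buyers pay.
Supply in terms of pb becomes qs = -587 + 6(pb + 39) = -353 + 6pb. Setting this equal to demand: 1441 - 7pb = -353 + 6pb, so pb = 138.
Sellers receive ps = 138 + 39 = 177; q' = 1441 − 7·138 = 475.
ΔCS = ½(349 + 475)(156 − 138) = 7416; ΔPS = ½(349 + 475)(177 − 156) = 8652.
Government spending = 39 × 475 = 18525.
Net change = 7416 + 8652 − 18525 = -2457. The loss equals the DWL triangle ½·39·126.

Net change in total surplus = -$2457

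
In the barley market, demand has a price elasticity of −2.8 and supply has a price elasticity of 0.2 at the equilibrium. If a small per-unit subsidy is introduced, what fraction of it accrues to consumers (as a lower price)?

Consumer share = 1/15

For a small subsidy around the equilibrium, the benefit split depends on the relative slopes, which at a point are proportional to the elasticities.
Buyer share = εs/(εs + |εd|) = 0.2/(0.2 + 2.8) = 1/15; seller share = |εd|/(εs + |εd|) = 14/15.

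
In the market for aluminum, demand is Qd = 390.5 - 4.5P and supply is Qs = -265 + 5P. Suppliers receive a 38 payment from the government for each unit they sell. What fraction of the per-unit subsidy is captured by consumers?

Consumer share = 10/19

Pre-subsidy: 390.5 - 4.5P = -265 + 5P gives P* = 69, Q* = 80.
With the subsidy, sellers receive Ps = Pb + 38 for each unit, where Pb is the price buyers pay.
Supply in terms of Pb becomes Qs = -265 + 5(Pb + 38) = -75 + 5Pb. Setting this equal to demand: 390.5 - 4.5Pb = -75 + 5Pb, so Pb = 49.
Sellers receive Ps = 49 + 38 = 87; Q' = 390.5 − 4.5·49 = 170.
Buyers' price falls by P* − Pb = 69 − 49 = 20; sellers' price rises by Ps − P* = 87 − 69 = 18.
So consumers capture 20/38 = 10/19 of each unit of subsidy.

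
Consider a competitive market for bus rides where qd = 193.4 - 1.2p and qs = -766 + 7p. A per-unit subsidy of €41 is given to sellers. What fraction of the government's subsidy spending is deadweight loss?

Pre-subsidy: 193.4 - 1.2p = -766 + 7p gives p* = 117, q* = 53.
With the subsidy, sellers receive ps = pb + 41 for each unit, where pb is the price buyers pay.
Supply in terms of pb becomes qs = -766 + 7(pb + 41) = -479 + 7pb. Setting this equal to demand: 193.4 - 1.2pb = -479 + 7pb, so pb = 82.
Sellers receive ps = 82 + 41 = 123; q' = 193.4 − 1.2·82 = 95.
ΔCS = ½(53 + 95)(117 − 82) = 2590; ΔPS = ½(53 + 95)(123 − 117) = 444.
Government spending = 41 × 95 = 3895.
DWL = ½ × 41 × (95 − 53) = 861; fraction = 861 / 3895 = 21/95.

DWL / government spending = 21/95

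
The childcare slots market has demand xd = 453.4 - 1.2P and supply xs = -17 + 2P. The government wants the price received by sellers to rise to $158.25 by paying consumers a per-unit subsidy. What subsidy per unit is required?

Required subsidy s = $30 per unit

At a seller price of 158.25, quantity supplied is -17 + 2·158.25 = 299.5.
Buyers absorb 299.5 only when they pay Pb with 453.4 − 1.2·Pb = 299.5, i.e. Pb = 128.25.
s = Ps − Pb = 158.25 − 128.25 = 30.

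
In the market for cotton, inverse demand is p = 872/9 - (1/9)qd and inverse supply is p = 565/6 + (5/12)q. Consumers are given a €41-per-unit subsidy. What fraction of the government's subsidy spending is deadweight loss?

Pre-subsidy: 872/9 - (1/9)q = 565/6 + (5/12)q gives q* = 98/19 and p* = 1830/19.
With the rebate, buyers effectively pay pb = ps − 41, where ps is the price sellers receive.
On the curves, pb = 872/9 - (1/9)q and ps = 565/6 + (5/12)q; the wedge ps − pb = 41 gives 565/6 + (5/12)q − (872/9 - (1/9)q) = 41, so q' = 1574/19.
Then pb = 872/9 − (1/9)·(1574/19) = 1666/19 and ps = 565/6 + (5/12)·(1574/19) = 2445/19.
ΔCS = ½(98/19 + 1574/19)(1830/19 − 1666/19) = 7216/19; ΔPS = ½(98/19 + 1574/19)(2445/19 − 1830/19) = 27060/19.
Government spending = 41 × 1574/19 = 64534/19.
DWL = ½ × 41 × (1574/19 − 98/19) = 30258/19; fraction = (30258/19) / (64534/19) = 369/787.

DWL / government spending = 369/787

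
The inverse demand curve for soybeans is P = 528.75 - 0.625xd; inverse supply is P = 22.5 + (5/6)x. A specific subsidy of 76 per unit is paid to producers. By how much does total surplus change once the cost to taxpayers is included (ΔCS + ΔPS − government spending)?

Pre-subsidy: 528.75 - 0.625x = 22.5 + (5/6)x gives x* = 2430/7 and P* = 4365/14.
With the subsidy, sellers receive Ps = Pb + 76 for each unit, where Pb is the price buyers pay.
On the curves, Pb = 528.75 - 0.625x and Ps = 22.5 + (5/6)x; the wedge Ps − Pb = 76 gives 22.5 + (5/6)x − (528.75 - 0.625x) = 76, so x' = 13974/35.
Then Pb = 528.75 − 0.625·(13974/35) = 3909/14 and Ps = 22.5 + (5/6)·(13974/35) = 4973/14.
ΔCS = ½(2430/7 + 13974/35)(4365/14 − 3909/14) = 425448/35; ΔPS = ½(2430/7 + 13974/35)(4973/14 − 4365/14) = 567264/35.
Government spending = 76 × 13974/35 = 1062024/35.
Net change = 425448/35 + 567264/35 − 1062024/35 = -69312/35. The loss equals the DWL triangle ½·76·1824/35.

Net change in total surplus = -69312/35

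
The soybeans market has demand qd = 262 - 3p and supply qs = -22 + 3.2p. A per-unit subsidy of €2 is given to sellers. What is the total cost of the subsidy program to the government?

Government cost = 7916/31

Pre-subsidy: 262 - 3p = -22 + 3.2p gives p* = 1420/31, q* = 3862/31.
With the subsidy, sellers receive ps = pb + 2 for each unit, where pb is the price buyers pay.
Supply in terms of pb becomes qs = -22 + 3.2(pb + 2) = -15.6 + 3.2pb. Setting this equal to demand: 262 - 3pb = -15.6 + 3.2pb, so pb = 1388/31.
Sellers receive ps = 1388/31 + 2 = 1450/31; q' = 262 − 3·(1388/31) = 3958/31.
Government outlay = subsidy × quantity = 2 × 3958/31 = 7916/31.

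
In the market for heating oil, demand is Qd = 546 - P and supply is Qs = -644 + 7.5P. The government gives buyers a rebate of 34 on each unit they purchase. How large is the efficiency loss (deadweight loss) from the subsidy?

Pre-subsidy: 546 - P = -644 + 7.5P gives P* = 140, Q* = 406.
With the rebate, buyers effectively pay Pb = Ps − 34, where Ps is the price sellers receive.
Demand in terms of Ps becomes Qd = 546 − 1(Ps − 34) = 580 - Ps. Setting this equal to supply: 580 - Ps = -644 + 7.5Ps, so Ps = 144.
Buyers pay Pb = 144 − 34 = 110; Q' = -644 + 7.5·144 = 436.
The subsidy expands output by 436 − 406 = 30 past the efficient level; on those units the gap between marginal cost and willingness to pay runs from 0 up to 34.
DWL = ½ × 34 × 30 = 510.

Deadweight loss = 510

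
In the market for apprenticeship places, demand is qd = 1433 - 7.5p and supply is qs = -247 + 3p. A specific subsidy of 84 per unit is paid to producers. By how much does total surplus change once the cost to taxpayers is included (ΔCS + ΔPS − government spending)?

Net change in total surplus = -7560

Pre-subsidy: 1433 - 7.5p = -247 + 3p gives p* = 160, q* = 233.
With the subsidy, sellers receive ps = pb + 84 for each unit, where pb is the price buyers pay.
Supply in terms of pb becomes qs = -247 + 3(pb + 84) = 5 + 3pb. Setting this equal to demand: 1433 - 7.5pb = 5 + 3pb, so pb = 136.
Sellers receive ps = 136 + 84 = 220; q' = 1433 − 7.5·136 = 413.
ΔCS = ½(233 + 413)(160 − 136) = 7752; ΔPS = ½(233 + 413)(220 − 160) = 19380.
Government spending = 84 × 413 = 34692.
Net change = 7752 + 19380 − 34692 = -7560. The loss equals the DWL triangle ½·84·180.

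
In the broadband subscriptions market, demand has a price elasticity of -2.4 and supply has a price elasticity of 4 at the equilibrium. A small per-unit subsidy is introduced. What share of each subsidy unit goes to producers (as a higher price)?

Producer share = 0.375

For a small subsidy around the equilibrium, the benefit split depends on the relative slopes, which at a point are proportional to the elasticities.
Buyer share = εs/(εs + |εd|) = 4/(4 + 2.4) = 0.625; seller share = |εd|/(εs + |εd|) = 0.375.
So producers capture 0.375 of the subsidy.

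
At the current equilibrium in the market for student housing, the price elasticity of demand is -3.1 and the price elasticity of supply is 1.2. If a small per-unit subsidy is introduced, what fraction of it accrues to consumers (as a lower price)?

For a small subsidy around the equilibrium, the benefit split depends on the relative slopes, which at a point are proportional to the elasticities.
Buyer share = εs/(εs + |εd|) = 1.2/(1.2 + 3.1) = 12/43; seller share = |εd|/(εs + |εd|) = 31/43.

Consumer share = 12/43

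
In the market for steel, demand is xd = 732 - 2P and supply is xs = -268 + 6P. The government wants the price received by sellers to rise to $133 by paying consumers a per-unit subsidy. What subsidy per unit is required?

At a seller price of 133, quantity supplied is -268 + 6·133 = 530.
Buyers absorb 530 only when they pay Pb with 732 − 2·Pb = 530, i.e. Pb = 101.
s = Ps − Pb = 133 − 101 = 32.

Required subsidy s = $32 per unit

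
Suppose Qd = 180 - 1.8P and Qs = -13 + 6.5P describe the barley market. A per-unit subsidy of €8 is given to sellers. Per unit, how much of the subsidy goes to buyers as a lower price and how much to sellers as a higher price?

Buyers gain 520/83 per unit; sellers gain 144/83 per unit

Pre-subsidy: 180 - 1.8P = -13 + 6.5P gives P* = 1930/83, Q* = 11466/83.
With the subsidy, sellers receive Ps = Pb + 8 for each unit, where Pb is the price buyers pay.
Supply in terms of Pb becomes Qs = -13 + 6.5(Pb + 8) = 39 + 6.5Pb. Setting this equal to demand: 180 - 1.8Pb = 39 + 6.5Pb, so Pb = 1410/83.
Sellers receive Ps = 1410/83 + 8 = 2074/83; Q' = 180 − 1.8·(1410/83) = 12402/83.
Buyers' price falls by P* − Pb = 1930/83 − 1410/83 = 520/83; sellers' price rises by Ps − P* = 2074/83 − 1930/83 = 144/83.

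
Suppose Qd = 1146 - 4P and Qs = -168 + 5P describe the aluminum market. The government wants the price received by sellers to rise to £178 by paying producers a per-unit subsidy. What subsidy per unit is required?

At a seller price of 178, quantity supplied is -168 + 5·178 = 722.
Buyers absorb 722 only when they pay Pb with 1146 − 4·Pb = 722, i.e. Pb = 106.
s = Ps − Pb = 178 − 106 = 72.

Required subsidy s = £72 per unit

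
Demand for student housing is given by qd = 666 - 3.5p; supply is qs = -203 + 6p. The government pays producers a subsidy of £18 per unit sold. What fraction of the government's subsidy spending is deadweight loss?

Pre-subsidy: 666 - 3.5p = -203 + 6p gives p* = 1738/19, q* = 6571/19.
With the subsidy, sellers receive ps = pb + 18 for each unit, where pb is the price buyers pay.
Supply in terms of pb becomes qs = -203 + 6(pb + 18) = -95 + 6pb. Setting this equal to demand: 666 - 3.5pb = -95 + 6pb, so pb = 1522/19.
Sellers receive ps = 1522/19 + 18 = 1864/19; q' = 666 − 3.5·(1522/19) = 7327/19.
ΔCS = ½(6571/19 + 7327/19)(1738/19 − 1522/19) = 1500984/361; ΔPS = ½(6571/19 + 7327/19)(1864/19 − 1738/19) = 875574/361.
Government spending = 18 × 7327/19 = 131886/19.
DWL = ½ × 18 × (7327/19 − 6571/19) = 6804/19; fraction = (6804/19) / (131886/19) = 378/7327.

DWL / government spending = 378/7327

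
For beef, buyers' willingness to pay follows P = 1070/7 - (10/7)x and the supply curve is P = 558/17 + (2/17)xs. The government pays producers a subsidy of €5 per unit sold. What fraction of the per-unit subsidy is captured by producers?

Pre-subsidy: 1070/7 - (10/7)x = 558/17 + (2/17)x gives x* = 3571/46 and P* = 965/23.
With the subsidy, sellers receive Ps = Pb + 5 for each unit, where Pb is the price buyers pay.
On the curves, Pb = 1070/7 - (10/7)x and Ps = 558/17 + (2/17)x; the wedge Ps − Pb = 5 gives 558/17 + (2/17)x − (1070/7 - (10/7)x) = 5, so x' = 14879/184.
Then Pb = 1070/7 − (10/7)·(14879/184) = 3435/92 and Ps = 558/17 + (2/17)·(14879/184) = 3895/92.
Buyers' price falls by P* − Pb = 965/23 − 3435/92 = 425/92; sellers' price rises by Ps − P* = 3895/92 − 965/23 = 35/92.
So producers capture (35/92)/5 = 7/92 of each unit of subsidy.

Producer share = 7/92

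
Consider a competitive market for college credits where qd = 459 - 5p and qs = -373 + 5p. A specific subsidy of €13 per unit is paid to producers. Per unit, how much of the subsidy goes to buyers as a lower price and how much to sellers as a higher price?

Buyers gain €6.5 per unit; sellers gain €6.5 per unit

Pre-subsidy: 459 - 5p = -373 + 5p gives p* = 83.2, q* = 43.
With the subsidy, sellers receive ps = pb + 13 for each unit, where pb is the price buyers pay.
Supply in terms of pb becomes qs = -373 + 5(pb + 13) = -308 + 5pb. Setting this equal to demand: 459 - 5pb = -308 + 5pb, so pb = 76.7.
Sellers receive ps = 76.7 + 13 = 89.7; q' = 459 − 5·76.7 = 75.5.
Buyers' price falls by p* − pb = 83.2 − 76.7 = 6.5; sellers' price rises by ps − p* = 89.7 − 83.2 = 6.5.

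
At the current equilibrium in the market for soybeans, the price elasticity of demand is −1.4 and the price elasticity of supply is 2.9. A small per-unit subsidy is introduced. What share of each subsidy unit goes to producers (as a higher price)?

Producer share = 14/43

For a small subsidy around the equilibrium, the benefit split depends on the relative slopes, which at a point are proportional to the elasticities.
Buyer share = εs/(εs + |εd|) = 2.9/(2.9 + 1.4) = 29/43; seller share = |εd|/(εs + |εd|) = 14/43.
So producers capture 14/43 of the subsidy.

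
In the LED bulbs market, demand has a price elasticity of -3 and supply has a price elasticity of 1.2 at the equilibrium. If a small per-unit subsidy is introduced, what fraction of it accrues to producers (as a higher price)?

Producer share = 5/7

For a small subsidy around the equilibrium, the benefit split depends on the relative slopes, which at a point are proportional to the elasticities.
Buyer share = εs/(εs + |εd|) = 1.2/(1.2 + 3) = 2/7; seller share = |εd|/(εs + |εd|) = 5/7.
So producers capture 5/7 of the subsidy.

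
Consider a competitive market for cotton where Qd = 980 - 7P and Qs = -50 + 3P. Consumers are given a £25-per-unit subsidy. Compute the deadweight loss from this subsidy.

Deadweight loss = £656.25

Pre-subsidy: 980 - 7P = -50 + 3P gives P* = 103, Q* = 259.
With the rebate, buyers effectively pay Pb = Ps − 25, where Ps is the price sellers receive.
Demand in terms of Ps becomes Qd = 980 − 7(Ps − 25) = 1155 - 7Ps. Setting this equal to supply: 1155 - 7Ps = -50 + 3Ps, so Ps = 120.5.
Buyers pay Pb = 120.5 − 25 = 95.5; Q' = -50 + 3·120.5 = 311.5.
The subsidy expands output by 311.5 − 259 = 52.5 past the efficient level; on those units the gap between marginal cost and willingness to pay runs from 0 up to 25.
DWL = ½ × 25 × 52.5 = 656.25.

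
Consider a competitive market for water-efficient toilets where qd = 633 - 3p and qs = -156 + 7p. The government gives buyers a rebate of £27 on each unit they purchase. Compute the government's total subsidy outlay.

Government cost = £12231

Pre-subsidy: 633 - 3p = -156 + 7p gives p* = 78.9, q* = 396.3.
With the rebate, buyers effectively pay pb = ps − 27, where ps is the price sellers receive.
Demand in terms of ps becomes qd = 633 − 3(ps − 27) = 714 - 3ps. Setting this equal to supply: 714 - 3ps = -156 + 7ps, so ps = 87.
Buyers pay pb = 87 − 27 = 60; q' = -156 + 7·87 = 453.
Government outlay = subsidy × quantity = 27 × 453 = 12231.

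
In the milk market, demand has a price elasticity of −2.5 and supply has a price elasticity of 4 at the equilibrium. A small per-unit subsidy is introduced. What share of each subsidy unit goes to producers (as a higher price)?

Producer share = 5/13

For a small subsidy around the equilibrium, the benefit split depends on the relative slopes, which at a point are proportional to the elasticities.
Buyer share = εs/(εs + |εd|) = 4/(4 + 2.5) = 8/13; seller share = |εd|/(εs + |εd|) = 5/13.
So producers capture 5/13 of the subsidy.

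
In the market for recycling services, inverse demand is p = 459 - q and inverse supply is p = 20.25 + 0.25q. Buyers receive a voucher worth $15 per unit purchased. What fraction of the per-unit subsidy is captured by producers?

Producer share = 0.2

Pre-subsidy: 459 - q = 20.25 + 0.25q gives q* = 351 and p* = 108.
With the rebate, buyers effectively pay pb = ps − 15, where ps is the price sellers receive.
On the curves, pb = 459 - q and ps = 20.25 + 0.25q; the wedge ps − pb = 15 gives 20.25 + 0.25q − (459 - q) = 15, so q' = 363.
Then pb = 459 − 1·363 = 96 and ps = 20.25 + 0.25·363 = 111.
Buyers' price falls by p* − pb = 108 − 96 = 12; sellers' price rises by ps − p* = 111 − 108 = 3.
So producers capture 3/15 = 0.2 of each unit of subsidy.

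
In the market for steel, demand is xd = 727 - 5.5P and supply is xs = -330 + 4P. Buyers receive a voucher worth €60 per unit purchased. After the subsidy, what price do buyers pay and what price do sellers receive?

Buyers pay €86; sellers receive €146

Pre-subsidy: 727 - 5.5P = -330 + 4P gives P* = 2114/19, x* = 2186/19.
With the rebate, buyers effectively pay Pb = Ps − 60, where Ps is the price sellers receive.
Demand in terms of Ps becomes xd = 727 − 5.5(Ps − 60) = 1057 - 5.5Ps. Setting this equal to supply: 1057 - 5.5Ps = -330 + 4Ps, so Ps = 146.
Buyers pay Pb = 146 − 60 = 86; x' = -330 + 4·146 = 254.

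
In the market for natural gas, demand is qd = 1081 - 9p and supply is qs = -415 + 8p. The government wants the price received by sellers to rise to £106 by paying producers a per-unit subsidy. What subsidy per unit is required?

Required subsidy s = £34 per unit

At a seller price of 106, quantity supplied is -415 + 8·106 = 433.
Buyers absorb 433 only when they pay pb with 1081 − 9·pb = 433, i.e. pb = 72.
s = ps − pb = 106 − 72 = 34.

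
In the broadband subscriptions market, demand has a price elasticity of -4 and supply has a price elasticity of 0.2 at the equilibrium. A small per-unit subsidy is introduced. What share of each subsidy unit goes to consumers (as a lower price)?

For a small subsidy around the equilibrium, the benefit split depends on the relative slopes, which at a point are proportional to the elasticities.
Buyer share = εs/(εs + |εd|) = 0.2/(0.2 + 4) = 1/21; seller share = |εd|/(εs + |εd|) = 20/21.

Consumer share = 1/21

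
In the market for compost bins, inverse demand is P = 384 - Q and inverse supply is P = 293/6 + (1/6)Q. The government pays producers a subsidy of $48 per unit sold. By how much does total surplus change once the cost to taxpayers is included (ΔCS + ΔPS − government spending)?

Pre-subsidy: 384 - Q = 293/6 + (1/6)Q gives Q* = 2011/7 and P* = 677/7.
With the subsidy, sellers receive Ps = Pb + 48 for each unit, where Pb is the price buyers pay.
On the curves, Pb = 384 - Q and Ps = 293/6 + (1/6)Q; the wedge Ps − Pb = 48 gives 293/6 + (1/6)Q − (384 - Q) = 48, so Q' = 2299/7.
Then Pb = 384 − 1·(2299/7) = 389/7 and Ps = 293/6 + (1/6)·(2299/7) = 725/7.
ΔCS = ½(2011/7 + 2299/7)(677/7 − 389/7) = 620640/49; ΔPS = ½(2011/7 + 2299/7)(725/7 − 677/7) = 103440/49.
Government spending = 48 × 2299/7 = 110352/7.
Net change = 620640/49 + 103440/49 − 110352/7 = -6912/7. The loss equals the DWL triangle ½·48·288/7.

Net change in total surplus = -6912/7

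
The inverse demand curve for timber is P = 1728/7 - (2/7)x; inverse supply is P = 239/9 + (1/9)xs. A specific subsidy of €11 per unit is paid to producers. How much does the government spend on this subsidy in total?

Pre-subsidy: 1728/7 - (2/7)x = 239/9 + (1/9)x gives x* = 555.16 and P* = 88.24.
With the subsidy, sellers receive Ps = Pb + 11 for each unit, where Pb is the price buyers pay.
On the curves, Pb = 1728/7 - (2/7)x and Ps = 239/9 + (1/9)x; the wedge Ps − Pb = 11 gives 239/9 + (1/9)x − (1728/7 - (2/7)x) = 11, so x' = 582.88.
Then Pb = 1728/7 − (2/7)·582.88 = 80.32 and Ps = 239/9 + (1/9)·582.88 = 91.32.
Government outlay = subsidy × quantity = 11 × 582.88 = 6411.68.

Government cost = €6411.68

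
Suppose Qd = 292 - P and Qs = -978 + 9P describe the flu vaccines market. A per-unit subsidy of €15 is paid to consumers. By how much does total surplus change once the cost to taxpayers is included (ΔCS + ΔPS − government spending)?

Pre-subsidy: 292 - P = -978 + 9P gives P* = 127, Q* = 165.
With the rebate, buyers effectively pay Pb = Ps − 15, where Ps is the price sellers receive.
Demand in terms of Ps becomes Qd = 292 − 1(Ps − 15) = 307 - Ps. Setting this equal to supply: 307 - Ps = -978 + 9Ps, so Ps = 128.5.
Buyers pay Pb = 128.5 − 15 = 113.5; Q' = -978 + 9·128.5 = 178.5.
ΔCS = ½(165 + 178.5)(127 − 113.5) = 2318.625; ΔPS = ½(165 + 178.5)(128.5 − 127) = 257.625.
Government spending = 15 × 178.5 = 2677.5.
Net change = 2318.625 + 257.625 − 2677.5 = -101.25. The loss equals the DWL triangle ½·15·13.5.

Net change in total surplus = -€101.25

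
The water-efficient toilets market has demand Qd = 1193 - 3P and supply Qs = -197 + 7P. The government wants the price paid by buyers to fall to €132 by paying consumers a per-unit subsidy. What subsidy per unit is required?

Required subsidy s = €10 per unit

At a buyer price of 132, quantity demanded is 1193 − 3·132 = 797.
Sellers supply 797 only when they receive Ps with -197 + 7·Ps = 797, i.e. Ps = 142.
s = Ps − Pb = 142 − 132 = 10.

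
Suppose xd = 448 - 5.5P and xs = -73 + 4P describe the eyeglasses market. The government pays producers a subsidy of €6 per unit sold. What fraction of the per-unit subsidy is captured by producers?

Pre-subsidy: 448 - 5.5P = -73 + 4P gives P* = 1042/19, x* = 2781/19.
With the subsidy, sellers receive Ps = Pb + 6 for each unit, where Pb is the price buyers pay.
Supply in terms of Pb becomes xs = -73 + 4(Pb + 6) = -49 + 4Pb. Setting this equal to demand: 448 - 5.5Pb = -49 + 4Pb, so Pb = 994/19.
Sellers receive Ps = 994/19 + 6 = 1108/19; x' = 448 − 5.5·(994/19) = 3045/19.
Buyers' price falls by P* − Pb = 1042/19 − 994/19 = 48/19; sellers' price rises by Ps − P* = 1108/19 − 1042/19 = 66/19.
So producers capture (66/19)/6 = 11/19 of each unit of subsidy.

Producer share = 11/19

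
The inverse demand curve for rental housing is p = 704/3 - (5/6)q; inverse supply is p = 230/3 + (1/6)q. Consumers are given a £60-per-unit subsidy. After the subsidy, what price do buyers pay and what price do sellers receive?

Pre-subsidy: 704/3 - (5/6)q = 230/3 + (1/6)q gives q* = 158 and p* = 103.
With the rebate, buyers effectively pay pb = ps − 60, where ps is the price sellers receive.
On the curves, pb = 704/3 - (5/6)q and ps = 230/3 + (1/6)q; the wedge ps − pb = 60 gives 230/3 + (1/6)q − (704/3 - (5/6)q) = 60, so q' = 218.
Then pb = 704/3 − (5/6)·218 = 53 and ps = 230/3 + (1/6)·218 = 113.

Buyers pay £53; sellers receive £113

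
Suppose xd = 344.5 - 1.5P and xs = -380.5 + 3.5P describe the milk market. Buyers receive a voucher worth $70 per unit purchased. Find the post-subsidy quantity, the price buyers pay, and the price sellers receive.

x' = 200.5; buyers pay $96; sellers receive $166

Pre-subsidy: 344.5 - 1.5P = -380.5 + 3.5P gives P* = 145, x* = 127.
With the rebate, buyers effectively pay Pb = Ps − 70, where Ps is the price sellers receive.
Demand in terms of Ps becomes xd = 344.5 − 1.5(Ps − 70) = 449.5 - 1.5Ps. Setting this equal to supply: 449.5 - 1.5Ps = -380.5 + 3.5Ps, so Ps = 166.
Buyers pay Pb = 166 − 70 = 96; x' = -380.5 + 3.5·166 = 200.5.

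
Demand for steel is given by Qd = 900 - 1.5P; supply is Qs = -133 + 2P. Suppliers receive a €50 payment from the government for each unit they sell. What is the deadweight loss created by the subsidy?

Pre-subsidy: 900 - 1.5P = -133 + 2P gives P* = 2066/7, Q* = 3201/7.
With the subsidy, sellers receive Ps = Pb + 50 for each unit, where Pb is the price buyers pay.
Supply in terms of Pb becomes Qs = -133 + 2(Pb + 50) = -33 + 2Pb. Setting this equal to demand: 900 - 1.5Pb = -33 + 2Pb, so Pb = 1866/7.
Sellers receive Ps = 1866/7 + 50 = 2216/7; Q' = 900 − 1.5·(1866/7) = 3501/7.
The subsidy expands output by 3501/7 − 3201/7 = 300/7 past the efficient level; on those units the gap between marginal cost and willingness to pay runs from 0 up to 50.
DWL = ½ × 50 × 300/7 = 7500/7.

Deadweight loss = 7500/7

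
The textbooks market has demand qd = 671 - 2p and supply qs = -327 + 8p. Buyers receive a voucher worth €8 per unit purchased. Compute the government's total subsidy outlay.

Pre-subsidy: 671 - 2p = -327 + 8p gives p* = 99.8, q* = 471.4.
With the rebate, buyers effectively pay pb = ps − 8, where ps is the price sellers receive.
Demand in terms of ps becomes qd = 671 − 2(ps − 8) = 687 - 2ps. Setting this equal to supply: 687 - 2ps = -327 + 8ps, so ps = 101.4.
Buyers pay pb = 101.4 − 8 = 93.4; q' = -327 + 8·101.4 = 484.2.
Government outlay = subsidy × quantity = 8 × 484.2 = 3873.6.

Government cost = €3873.6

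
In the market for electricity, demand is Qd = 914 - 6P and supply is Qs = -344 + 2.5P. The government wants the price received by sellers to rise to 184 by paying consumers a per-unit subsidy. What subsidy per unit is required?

At a seller price of 184, quantity supplied is -344 + 2.5·184 = 116.
Buyers absorb 116 only when they pay Pb with 914 − 6·Pb = 116, i.e. Pb = 133.
s = Ps − Pb = 184 − 133 = 51.

Required subsidy s = 51 per unit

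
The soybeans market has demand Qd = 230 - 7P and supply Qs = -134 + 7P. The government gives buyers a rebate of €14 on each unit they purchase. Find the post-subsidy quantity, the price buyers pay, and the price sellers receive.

Pre-subsidy: 230 - 7P = -134 + 7P gives P* = 26, Q* = 48.
With the rebate, buyers effectively pay Pb = Ps − 14, where Ps is the price sellers receive.
Demand in terms of Ps becomes Qd = 230 − 7(Ps − 14) = 328 - 7Ps. Setting this equal to supply: 328 - 7Ps = -134 + 7Ps, so Ps = 33.
Buyers pay Pb = 33 − 14 = 19; Q' = -134 + 7·33 = 97.

Q' = 97; buyers pay €19; sellers receive €33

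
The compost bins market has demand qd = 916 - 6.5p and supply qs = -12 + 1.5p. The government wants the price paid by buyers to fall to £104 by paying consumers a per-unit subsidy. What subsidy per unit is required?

At a buyer price of 104, quantity demanded is 916 − 6.5·104 = 240.
Sellers supply 240 only when they receive ps with -12 + 1.5·ps = 240, i.e. ps = 168.
s = ps − pb = 168 − 104 = 64.

Required subsidy s = £64 per unit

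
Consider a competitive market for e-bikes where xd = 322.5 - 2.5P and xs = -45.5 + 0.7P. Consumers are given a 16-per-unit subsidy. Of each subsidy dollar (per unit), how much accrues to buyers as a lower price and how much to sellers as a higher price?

Pre-subsidy: 322.5 - 2.5P = -45.5 + 0.7P gives P* = 115, x* = 35.
With the rebate, buyers effectively pay Pb = Ps − 16, where Ps is the price sellers receive.
Demand in terms of Ps becomes xd = 322.5 − 2.5(Ps − 16) = 362.5 - 2.5Ps. Setting this equal to supply: 362.5 - 2.5Ps = -45.5 + 0.7Ps, so Ps = 127.5.
Buyers pay Pb = 127.5 − 16 = 111.5; x' = -45.5 + 0.7·127.5 = 43.75.
Buyers' price falls by P* − Pb = 115 − 111.5 = 3.5; sellers' price rises by Ps − P* = 127.5 − 115 = 12.5.

Buyers gain 3.5 per unit; sellers gain 12.5 per unit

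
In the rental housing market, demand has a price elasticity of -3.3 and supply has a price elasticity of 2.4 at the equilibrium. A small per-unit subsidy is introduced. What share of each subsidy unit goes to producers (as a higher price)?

For a small subsidy around the equilibrium, the benefit split depends on the relative slopes, which at a point are proportional to the elasticities.
Buyer share = εs/(εs + |εd|) = 2.4/(2.4 + 3.3) = 8/19; seller share = |εd|/(εs + |εd|) = 11/19.
So producers capture 11/19 of the subsidy.

Producer share = 11/19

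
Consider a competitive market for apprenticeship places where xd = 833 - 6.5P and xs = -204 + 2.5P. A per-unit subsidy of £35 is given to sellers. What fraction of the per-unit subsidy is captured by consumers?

Consumer share = 5/18

Pre-subsidy: 833 - 6.5P = -204 + 2.5P gives P* = 1037/9, x* = 1513/18.
With the subsidy, sellers receive Ps = Pb + 35 for each unit, where Pb is the price buyers pay.
Supply in terms of Pb becomes xs = -204 + 2.5(Pb + 35) = -116.5 + 2.5Pb. Setting this equal to demand: 833 - 6.5Pb = -116.5 + 2.5Pb, so Pb = 105.5.
Sellers receive Ps = 105.5 + 35 = 140.5; x' = 833 − 6.5·105.5 = 147.25.
Buyers' price falls by P* − Pb = 1037/9 − 105.5 = 175/18; sellers' price rises by Ps − P* = 140.5 − 1037/9 = 455/18.
So consumers capture (175/18)/35 = 5/18 of each unit of subsidy.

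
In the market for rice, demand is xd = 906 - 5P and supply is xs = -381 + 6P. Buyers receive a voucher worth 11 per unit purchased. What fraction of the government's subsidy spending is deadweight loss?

DWL / government spending = 5/117

Pre-subsidy: 906 - 5P = -381 + 6P gives P* = 117, x* = 321.
With the rebate, buyers effectively pay Pb = Ps − 11, where Ps is the price sellers receive.
Demand in terms of Ps becomes xd = 906 − 5(Ps − 11) = 961 - 5Ps. Setting this equal to supply: 961 - 5Ps = -381 + 6Ps, so Ps = 122.
Buyers pay Pb = 122 − 11 = 111; x' = -381 + 6·122 = 351.
ΔCS = ½(321 + 351)(117 − 111) = 2016; ΔPS = ½(321 + 351)(122 − 117) = 1680.
Government spending = 11 × 351 = 3861.
DWL = ½ × 11 × (351 − 321) = 165; fraction = 165 / 3861 = 5/117.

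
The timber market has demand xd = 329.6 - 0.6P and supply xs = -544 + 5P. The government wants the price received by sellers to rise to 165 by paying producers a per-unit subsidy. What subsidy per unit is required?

Required subsidy s = 84 per unit

At a seller price of 165, quantity supplied is -544 + 5·165 = 281.
Buyers absorb 281 only when they pay Pb with 329.6 − 0.6·Pb = 281, i.e. Pb = 81.
s = Ps − Pb = 165 − 81 = 84.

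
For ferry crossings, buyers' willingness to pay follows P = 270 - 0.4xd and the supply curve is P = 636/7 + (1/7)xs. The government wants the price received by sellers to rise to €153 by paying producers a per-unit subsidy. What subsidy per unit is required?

At a seller price of 153, quantity supplied is -636 + 7·153 = 435.
Buyers absorb 435 only when they pay Pb = 270 − 0.4·435 = 96.
s = Ps − Pb = 153 − 96 = 57.

Required subsidy s = €57 per unit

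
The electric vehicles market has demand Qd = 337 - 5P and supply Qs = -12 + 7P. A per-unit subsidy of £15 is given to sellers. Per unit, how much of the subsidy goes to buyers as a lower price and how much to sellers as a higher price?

Buyers gain £8.75 per unit; sellers gain £6.25 per unit

Pre-subsidy: 337 - 5P = -12 + 7P gives P* = 349/12, Q* = 2299/12.
With the subsidy, sellers receive Ps = Pb + 15 for each unit, where Pb is the price buyers pay.
Supply in terms of Pb becomes Qs = -12 + 7(Pb + 15) = 93 + 7Pb. Setting this equal to demand: 337 - 5Pb = 93 + 7Pb, so Pb = 61/3.
Sellers receive Ps = 61/3 + 15 = 106/3; Q' = 337 − 5·(61/3) = 706/3.
Buyers' price falls by P* − Pb = 349/12 − 61/3 = 8.75; sellers' price rises by Ps − P* = 106/3 − 349/12 = 6.25.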